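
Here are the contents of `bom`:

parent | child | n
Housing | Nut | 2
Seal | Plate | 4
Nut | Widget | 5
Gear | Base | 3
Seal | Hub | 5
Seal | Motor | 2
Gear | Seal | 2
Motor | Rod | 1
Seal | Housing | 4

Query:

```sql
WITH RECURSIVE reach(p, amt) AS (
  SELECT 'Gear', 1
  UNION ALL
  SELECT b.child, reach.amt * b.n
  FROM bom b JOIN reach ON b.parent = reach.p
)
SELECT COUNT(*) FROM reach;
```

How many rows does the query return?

Base: (Gear, amt=1).
Iteration 1: components of {Gear} -> Base = 1*3 = 3, Seal = 1*2 = 2.
Iteration 2: components of {Base,Seal} -> Housing = 2*4 = 8, Hub = 2*5 = 10, Motor = 2*2 = 4, Plate = 2*4 = 8.
Iteration 3: components of {Housing,Hub,Motor,Plate} -> Nut = 8*2 = 16, Rod = 4*1 = 4.
Iteration 4: components of {Nut,Rod} -> Widget = 16*5 = 80.
Iteration 5: no further components; recursion stops.
Total rows emitted: 10.

10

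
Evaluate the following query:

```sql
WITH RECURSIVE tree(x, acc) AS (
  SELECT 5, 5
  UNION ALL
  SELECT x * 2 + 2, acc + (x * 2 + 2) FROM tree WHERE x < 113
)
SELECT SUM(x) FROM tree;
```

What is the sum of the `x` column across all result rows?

429

Base: x=5, acc=5.
Iteration 1: 5 < 113 holds -> x = 5 * 2 + 2 = 12, acc = 5 + 12 = 17.
Iteration 2: 12 < 113 holds -> x = 12 * 2 + 2 = 26, acc = 17 + 26 = 43.
Iteration 3: 26 < 113 holds -> x = 26 * 2 + 2 = 54, acc = 43 + 54 = 97.
Iteration 4: 54 < 113 holds -> x = 54 * 2 + 2 = 110, acc = 97 + 110 = 207.
Iteration 5: 110 < 113 holds -> x = 110 * 2 + 2 = 222, acc = 207 + 222 = 429.
Iteration 6: 222 < 113 fails; recursion stops.
SUM(x) = 5 + 12 + 26 + 54 + 110 + 222 = 429.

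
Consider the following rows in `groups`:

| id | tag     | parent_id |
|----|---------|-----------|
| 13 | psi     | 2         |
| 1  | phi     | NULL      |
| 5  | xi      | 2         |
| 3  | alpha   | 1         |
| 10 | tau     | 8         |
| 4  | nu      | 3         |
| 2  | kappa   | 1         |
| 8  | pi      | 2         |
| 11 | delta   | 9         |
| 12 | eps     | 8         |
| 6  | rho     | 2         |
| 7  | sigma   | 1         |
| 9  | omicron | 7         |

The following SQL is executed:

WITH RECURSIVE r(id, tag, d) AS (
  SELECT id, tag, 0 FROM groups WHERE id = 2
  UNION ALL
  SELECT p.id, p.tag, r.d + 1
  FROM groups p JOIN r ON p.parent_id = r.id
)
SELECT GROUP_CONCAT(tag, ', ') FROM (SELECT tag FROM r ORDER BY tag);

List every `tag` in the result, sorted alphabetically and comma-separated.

Base: id=2 (kappa) at d 0.
Iteration 1: rows with parent_id in {2} -> xi (id 5, d 1), rho (id 6, d 1), pi (id 8, d 1), psi (id 13, d 1).
Iteration 2: rows with parent_id in {5,6,8,13} -> tau (id 10, d 2), eps (id 12, d 2).
Iteration 3: no rows with parent_id in {10,12}; recursion stops.

eps, kappa, pi, psi, rho, tau, xi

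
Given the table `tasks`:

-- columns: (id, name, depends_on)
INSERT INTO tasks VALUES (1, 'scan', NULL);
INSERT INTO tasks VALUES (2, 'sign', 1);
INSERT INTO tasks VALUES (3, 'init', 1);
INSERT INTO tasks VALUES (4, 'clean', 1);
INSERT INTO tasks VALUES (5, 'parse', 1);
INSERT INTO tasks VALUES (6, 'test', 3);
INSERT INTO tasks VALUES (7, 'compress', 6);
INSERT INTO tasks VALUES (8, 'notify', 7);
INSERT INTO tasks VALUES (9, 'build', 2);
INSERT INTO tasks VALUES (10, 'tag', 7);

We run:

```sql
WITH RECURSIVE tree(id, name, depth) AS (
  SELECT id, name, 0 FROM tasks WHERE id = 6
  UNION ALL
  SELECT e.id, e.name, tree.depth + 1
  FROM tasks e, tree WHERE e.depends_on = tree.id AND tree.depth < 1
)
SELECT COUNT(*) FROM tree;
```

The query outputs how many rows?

2

Base: id=6 (test) at depth 0.
Iteration 1: rows with depends_on in {6} -> compress (id 7, depth 1).
Iteration 2: depth < 1 fails for all current rows; recursion stops.
Total rows emitted: 2.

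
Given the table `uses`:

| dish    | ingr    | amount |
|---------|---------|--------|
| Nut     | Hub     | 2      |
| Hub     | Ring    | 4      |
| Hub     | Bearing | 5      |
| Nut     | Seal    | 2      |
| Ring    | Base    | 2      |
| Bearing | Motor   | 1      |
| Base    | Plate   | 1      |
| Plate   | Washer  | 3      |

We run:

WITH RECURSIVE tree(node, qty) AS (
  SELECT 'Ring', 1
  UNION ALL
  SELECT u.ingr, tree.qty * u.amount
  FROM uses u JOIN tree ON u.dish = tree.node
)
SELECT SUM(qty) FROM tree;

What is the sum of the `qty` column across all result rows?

11

Base: (Ring, qty=1).
Iteration 1: components of {Ring} -> Base = 1*2 = 2.
Iteration 2: components of {Base} -> Plate = 2*1 = 2.
Iteration 3: components of {Plate} -> Washer = 2*3 = 6.
Iteration 4: no further components; recursion stops.
SUM(qty) = 1 + 2 + 2 + 6 = 11.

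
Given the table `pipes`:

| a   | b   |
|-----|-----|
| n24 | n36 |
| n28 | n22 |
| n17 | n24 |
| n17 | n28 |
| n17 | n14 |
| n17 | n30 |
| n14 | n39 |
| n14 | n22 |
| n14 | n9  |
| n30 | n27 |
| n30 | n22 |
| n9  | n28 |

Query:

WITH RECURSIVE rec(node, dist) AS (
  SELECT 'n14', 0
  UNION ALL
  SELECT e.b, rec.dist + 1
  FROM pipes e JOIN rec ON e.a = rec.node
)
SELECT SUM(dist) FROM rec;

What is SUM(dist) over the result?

8

Base: (n14, dist=0).
Iteration 1: edges from {n14} -> (n22, dist=1), (n39, dist=1), (n9, dist=1).
Iteration 2: edges from {n22,n39,n9} -> (n28, dist=2).
Iteration 3: edges from {n28} -> (n22, dist=3).
Iteration 4: no outgoing edges from {n22}; recursion stops.
SUM(dist) = 0 + 1 + 1 + 1 + 2 + 3 = 8.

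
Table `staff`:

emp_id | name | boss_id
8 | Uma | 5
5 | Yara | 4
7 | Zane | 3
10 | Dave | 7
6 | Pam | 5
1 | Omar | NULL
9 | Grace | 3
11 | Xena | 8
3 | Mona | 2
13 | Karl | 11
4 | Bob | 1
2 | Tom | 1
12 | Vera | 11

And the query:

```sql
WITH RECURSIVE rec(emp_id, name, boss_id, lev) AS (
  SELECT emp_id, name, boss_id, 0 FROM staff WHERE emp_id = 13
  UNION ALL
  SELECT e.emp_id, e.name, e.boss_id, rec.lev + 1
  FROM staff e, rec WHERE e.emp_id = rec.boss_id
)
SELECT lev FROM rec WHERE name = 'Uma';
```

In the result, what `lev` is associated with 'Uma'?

2

Base: emp_id=13 (Karl), boss_id=11, lev 0.
Iteration 1: join on emp_id=11 -> Xena (id 11, boss_id=8, lev 1).
Iteration 2: join on emp_id=8 -> Uma (id 8, boss_id=5, lev 2).
Iteration 3: join on emp_id=5 -> Yara (id 5, boss_id=4, lev 3).
Iteration 4: join on emp_id=4 -> Bob (id 4, boss_id=1, lev 4).
Iteration 5: join on emp_id=1 -> Omar (id 1, boss_id=NULL, lev 5).
Iteration 6: boss_id is NULL; no match; recursion stops.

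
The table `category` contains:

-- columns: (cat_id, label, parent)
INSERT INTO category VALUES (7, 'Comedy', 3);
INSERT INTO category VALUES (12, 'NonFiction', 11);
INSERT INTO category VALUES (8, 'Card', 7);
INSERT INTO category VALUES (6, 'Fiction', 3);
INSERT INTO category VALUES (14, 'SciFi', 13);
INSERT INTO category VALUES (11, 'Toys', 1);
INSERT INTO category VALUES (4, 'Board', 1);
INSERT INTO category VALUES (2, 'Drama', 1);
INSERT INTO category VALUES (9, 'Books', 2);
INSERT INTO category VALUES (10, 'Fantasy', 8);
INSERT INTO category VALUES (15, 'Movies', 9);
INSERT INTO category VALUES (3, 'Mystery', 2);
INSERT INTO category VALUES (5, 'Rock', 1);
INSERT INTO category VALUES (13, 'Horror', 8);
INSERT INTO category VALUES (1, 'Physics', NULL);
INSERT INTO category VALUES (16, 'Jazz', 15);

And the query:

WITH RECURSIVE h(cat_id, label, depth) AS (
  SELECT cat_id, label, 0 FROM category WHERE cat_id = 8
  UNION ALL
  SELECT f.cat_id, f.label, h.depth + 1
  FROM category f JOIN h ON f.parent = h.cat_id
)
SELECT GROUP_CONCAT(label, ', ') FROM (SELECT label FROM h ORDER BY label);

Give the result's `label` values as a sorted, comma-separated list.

Base: cat_id=8 (Card) at depth 0.
Iteration 1: rows with parent in {8} -> Fantasy (id 10, depth 1), Horror (id 13, depth 1).
Iteration 2: rows with parent in {10,13} -> SciFi (id 14, depth 2).
Iteration 3: no rows with parent in {14}; recursion stops.

Card, Fantasy, Horror, SciFi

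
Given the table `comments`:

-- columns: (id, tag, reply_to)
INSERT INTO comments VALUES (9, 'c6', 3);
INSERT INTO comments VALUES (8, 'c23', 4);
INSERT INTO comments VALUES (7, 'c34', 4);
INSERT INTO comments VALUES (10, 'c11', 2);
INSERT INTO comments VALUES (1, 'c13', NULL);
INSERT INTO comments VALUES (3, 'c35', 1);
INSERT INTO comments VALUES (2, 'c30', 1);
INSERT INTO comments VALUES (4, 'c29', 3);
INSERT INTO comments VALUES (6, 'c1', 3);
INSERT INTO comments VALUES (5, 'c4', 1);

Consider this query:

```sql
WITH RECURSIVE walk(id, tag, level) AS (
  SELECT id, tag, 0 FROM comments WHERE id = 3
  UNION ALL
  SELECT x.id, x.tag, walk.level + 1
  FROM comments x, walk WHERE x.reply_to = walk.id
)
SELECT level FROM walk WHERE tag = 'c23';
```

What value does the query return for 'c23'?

2

Base: id=3 (c35) at level 0.
Iteration 1: rows with reply_to in {3} -> c29 (id 4, level 1), c1 (id 6, level 1), c6 (id 9, level 1).
Iteration 2: rows with reply_to in {4,6,9} -> c34 (id 7, level 2), c23 (id 8, level 2).
Iteration 3: no rows with reply_to in {7,8}; recursion stops.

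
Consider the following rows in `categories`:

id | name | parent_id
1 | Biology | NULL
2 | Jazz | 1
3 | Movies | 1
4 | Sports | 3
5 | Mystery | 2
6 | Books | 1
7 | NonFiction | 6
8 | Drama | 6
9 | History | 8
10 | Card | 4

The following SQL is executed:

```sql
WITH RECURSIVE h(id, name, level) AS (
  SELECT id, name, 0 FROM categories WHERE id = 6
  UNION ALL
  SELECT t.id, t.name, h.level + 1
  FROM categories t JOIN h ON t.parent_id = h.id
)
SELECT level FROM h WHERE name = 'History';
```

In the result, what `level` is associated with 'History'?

Base: id=6 (Books) at level 0.
Iteration 1: rows with parent_id in {6} -> NonFiction (id 7, level 1), Drama (id 8, level 1).
Iteration 2: rows with parent_id in {7,8} -> History (id 9, level 2).
Iteration 3: no rows with parent_id in {9}; recursion stops.

2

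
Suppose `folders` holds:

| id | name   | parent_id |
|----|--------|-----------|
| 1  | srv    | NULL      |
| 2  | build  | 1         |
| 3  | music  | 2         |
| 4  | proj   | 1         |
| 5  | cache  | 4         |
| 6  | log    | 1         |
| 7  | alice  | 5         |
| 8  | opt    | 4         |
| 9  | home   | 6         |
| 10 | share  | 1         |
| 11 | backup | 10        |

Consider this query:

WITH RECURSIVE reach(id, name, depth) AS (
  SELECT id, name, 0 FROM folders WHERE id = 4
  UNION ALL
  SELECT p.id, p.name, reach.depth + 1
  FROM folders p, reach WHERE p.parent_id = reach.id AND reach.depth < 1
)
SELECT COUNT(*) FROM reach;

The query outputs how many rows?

Base: id=4 (proj) at depth 0.
Iteration 1: rows with parent_id in {4} -> cache (id 5, depth 1), opt (id 8, depth 1).
Iteration 2: depth < 1 fails for all current rows; recursion stops.
Total rows emitted: 3.

3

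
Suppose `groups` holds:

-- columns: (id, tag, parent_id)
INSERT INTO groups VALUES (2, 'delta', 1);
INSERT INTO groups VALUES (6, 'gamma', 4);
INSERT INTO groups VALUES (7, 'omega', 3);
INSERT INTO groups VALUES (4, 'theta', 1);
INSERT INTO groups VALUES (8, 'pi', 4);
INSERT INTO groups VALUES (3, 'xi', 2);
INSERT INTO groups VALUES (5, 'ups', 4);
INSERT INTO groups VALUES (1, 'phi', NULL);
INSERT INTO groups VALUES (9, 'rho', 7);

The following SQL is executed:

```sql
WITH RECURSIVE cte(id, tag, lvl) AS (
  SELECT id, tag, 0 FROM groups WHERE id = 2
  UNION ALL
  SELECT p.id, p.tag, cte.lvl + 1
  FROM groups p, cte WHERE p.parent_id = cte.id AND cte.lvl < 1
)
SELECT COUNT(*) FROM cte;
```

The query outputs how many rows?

2

Base: id=2 (delta) at lvl 0.
Iteration 1: rows with parent_id in {2} -> xi (id 3, lvl 1).
Iteration 2: lvl < 1 fails for all current rows; recursion stops.
Total rows emitted: 2.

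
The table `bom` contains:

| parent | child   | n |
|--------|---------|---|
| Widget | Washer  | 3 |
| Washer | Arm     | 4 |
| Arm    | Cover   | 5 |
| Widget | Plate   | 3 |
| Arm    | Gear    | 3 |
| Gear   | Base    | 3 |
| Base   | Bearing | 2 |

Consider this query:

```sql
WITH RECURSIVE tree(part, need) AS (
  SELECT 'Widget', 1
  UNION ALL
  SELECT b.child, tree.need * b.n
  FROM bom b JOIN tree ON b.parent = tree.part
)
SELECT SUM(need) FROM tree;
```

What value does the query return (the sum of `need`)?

439

Base: (Widget, need=1).
Iteration 1: components of {Widget} -> Plate = 1*3 = 3, Washer = 1*3 = 3.
Iteration 2: components of {Plate,Washer} -> Arm = 3*4 = 12.
Iteration 3: components of {Arm} -> Cover = 12*5 = 60, Gear = 12*3 = 36.
Iteration 4: components of {Cover,Gear} -> Base = 36*3 = 108.
Iteration 5: components of {Base} -> Bearing = 108*2 = 216.
Iteration 6: no further components; recursion stops.
SUM(need) = 1 + 3 + 3 + 12 + 60 + 36 + 108 + 216 = 439.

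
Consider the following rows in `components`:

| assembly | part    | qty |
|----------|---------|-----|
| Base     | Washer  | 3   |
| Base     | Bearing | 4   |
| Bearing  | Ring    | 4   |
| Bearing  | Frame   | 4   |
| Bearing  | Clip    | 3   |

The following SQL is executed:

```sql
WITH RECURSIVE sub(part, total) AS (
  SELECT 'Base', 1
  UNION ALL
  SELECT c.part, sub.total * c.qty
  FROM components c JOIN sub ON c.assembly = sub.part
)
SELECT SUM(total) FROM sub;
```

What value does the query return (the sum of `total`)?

Base: (Base, total=1).
Iteration 1: components of {Base} -> Bearing = 1*4 = 4, Washer = 1*3 = 3.
Iteration 2: components of {Bearing,Washer} -> Clip = 4*3 = 12, Frame = 4*4 = 16, Ring = 4*4 = 16.
Iteration 3: no further components; recursion stops.
SUM(total) = 1 + 3 + 4 + 16 + 16 + 12 = 52.

52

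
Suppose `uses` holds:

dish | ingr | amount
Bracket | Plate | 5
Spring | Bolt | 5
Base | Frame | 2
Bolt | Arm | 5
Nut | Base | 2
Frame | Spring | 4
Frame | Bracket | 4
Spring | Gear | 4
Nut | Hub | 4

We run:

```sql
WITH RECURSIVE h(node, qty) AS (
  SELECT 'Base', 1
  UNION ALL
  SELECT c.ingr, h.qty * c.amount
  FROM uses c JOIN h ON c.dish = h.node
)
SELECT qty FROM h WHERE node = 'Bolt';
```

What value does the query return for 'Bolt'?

Base: (Base, qty=1).
Iteration 1: components of {Base} -> Frame = 1*2 = 2.
Iteration 2: components of {Frame} -> Bracket = 2*4 = 8, Spring = 2*4 = 8.
Iteration 3: components of {Bracket,Spring} -> Bolt = 8*5 = 40, Gear = 8*4 = 32, Plate = 8*5 = 40.
Iteration 4: components of {Bolt,Gear,Plate} -> Arm = 40*5 = 200.
Iteration 5: no further components; recursion stops.

40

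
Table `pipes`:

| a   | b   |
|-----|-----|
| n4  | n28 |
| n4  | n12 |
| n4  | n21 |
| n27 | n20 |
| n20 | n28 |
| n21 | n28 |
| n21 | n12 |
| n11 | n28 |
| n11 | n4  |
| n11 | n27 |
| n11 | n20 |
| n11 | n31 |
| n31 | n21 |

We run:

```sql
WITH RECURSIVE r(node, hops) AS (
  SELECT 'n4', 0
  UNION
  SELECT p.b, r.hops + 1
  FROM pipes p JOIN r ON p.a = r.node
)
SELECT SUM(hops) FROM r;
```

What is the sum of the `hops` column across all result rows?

Base: (n4, hops=0).
Iteration 1: edges from {n4} -> (n12, hops=1), (n21, hops=1), (n28, hops=1).
Iteration 2: edges from {n12,n21,n28} -> (n12, hops=2), (n28, hops=2).
Iteration 3: no outgoing edges from {n12,n28}; recursion stops.
SUM(hops) = 0 + 1 + 1 + 1 + 2 + 2 = 7.

7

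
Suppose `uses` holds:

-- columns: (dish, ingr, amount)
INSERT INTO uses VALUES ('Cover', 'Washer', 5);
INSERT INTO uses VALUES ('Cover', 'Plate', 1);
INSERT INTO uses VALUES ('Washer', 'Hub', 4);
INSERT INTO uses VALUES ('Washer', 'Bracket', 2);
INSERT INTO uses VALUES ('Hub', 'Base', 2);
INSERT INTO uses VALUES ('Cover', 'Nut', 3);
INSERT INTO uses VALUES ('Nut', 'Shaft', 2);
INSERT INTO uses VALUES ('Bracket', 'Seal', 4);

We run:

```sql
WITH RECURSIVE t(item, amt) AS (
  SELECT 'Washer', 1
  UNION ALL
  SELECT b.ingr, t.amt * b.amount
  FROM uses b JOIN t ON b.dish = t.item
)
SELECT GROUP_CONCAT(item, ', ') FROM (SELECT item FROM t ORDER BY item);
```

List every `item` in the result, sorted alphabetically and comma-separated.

Base, Bracket, Hub, Seal, Washer

Base: (Washer, amt=1).
Iteration 1: components of {Washer} -> Bracket = 1*2 = 2, Hub = 1*4 = 4.
Iteration 2: components of {Bracket,Hub} -> Base = 4*2 = 8, Seal = 2*4 = 8.
Iteration 3: no further components; recursion stops.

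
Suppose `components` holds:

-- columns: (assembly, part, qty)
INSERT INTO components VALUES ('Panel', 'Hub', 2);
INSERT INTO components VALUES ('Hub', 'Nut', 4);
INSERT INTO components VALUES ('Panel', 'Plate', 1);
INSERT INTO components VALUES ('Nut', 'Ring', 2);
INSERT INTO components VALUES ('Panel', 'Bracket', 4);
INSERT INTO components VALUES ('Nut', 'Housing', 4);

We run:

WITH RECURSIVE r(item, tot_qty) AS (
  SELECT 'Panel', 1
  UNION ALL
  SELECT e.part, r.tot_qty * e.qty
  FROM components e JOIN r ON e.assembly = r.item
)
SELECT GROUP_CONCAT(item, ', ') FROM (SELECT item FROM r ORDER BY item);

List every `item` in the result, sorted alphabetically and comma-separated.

Base: (Panel, tot_qty=1).
Iteration 1: components of {Panel} -> Bracket = 1*4 = 4, Hub = 1*2 = 2, Plate = 1*1 = 1.
Iteration 2: components of {Bracket,Hub,Plate} -> Nut = 2*4 = 8.
Iteration 3: components of {Nut} -> Housing = 8*4 = 32, Ring = 8*2 = 16.
Iteration 4: no further components; recursion stops.

Bracket, Housing, Hub, Nut, Panel, Plate, Ring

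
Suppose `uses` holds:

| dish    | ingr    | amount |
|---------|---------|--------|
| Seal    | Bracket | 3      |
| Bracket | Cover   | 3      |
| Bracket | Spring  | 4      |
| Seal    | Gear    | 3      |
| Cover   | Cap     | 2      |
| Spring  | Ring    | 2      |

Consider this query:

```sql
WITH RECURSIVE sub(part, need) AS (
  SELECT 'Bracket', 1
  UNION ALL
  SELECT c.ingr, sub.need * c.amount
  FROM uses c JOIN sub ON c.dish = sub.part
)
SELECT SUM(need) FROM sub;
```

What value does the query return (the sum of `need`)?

Base: (Bracket, need=1).
Iteration 1: components of {Bracket} -> Cover = 1*3 = 3, Spring = 1*4 = 4.
Iteration 2: components of {Cover,Spring} -> Cap = 3*2 = 6, Ring = 4*2 = 8.
Iteration 3: no further components; recursion stops.
SUM(need) = 1 + 3 + 4 + 6 + 8 = 22.

22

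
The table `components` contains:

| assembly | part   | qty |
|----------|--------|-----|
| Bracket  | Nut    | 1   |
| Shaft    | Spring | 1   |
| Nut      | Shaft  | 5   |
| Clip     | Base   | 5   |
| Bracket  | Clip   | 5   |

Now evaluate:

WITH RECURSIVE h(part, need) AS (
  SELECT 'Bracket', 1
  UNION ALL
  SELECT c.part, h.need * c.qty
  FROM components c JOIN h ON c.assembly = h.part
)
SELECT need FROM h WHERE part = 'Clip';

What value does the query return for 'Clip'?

Base: (Bracket, need=1).
Iteration 1: components of {Bracket} -> Clip = 1*5 = 5, Nut = 1*1 = 1.
Iteration 2: components of {Clip,Nut} -> Base = 5*5 = 25, Shaft = 1*5 = 5.
Iteration 3: components of {Base,Shaft} -> Spring = 5*1 = 5.
Iteration 4: no further components; recursion stops.

5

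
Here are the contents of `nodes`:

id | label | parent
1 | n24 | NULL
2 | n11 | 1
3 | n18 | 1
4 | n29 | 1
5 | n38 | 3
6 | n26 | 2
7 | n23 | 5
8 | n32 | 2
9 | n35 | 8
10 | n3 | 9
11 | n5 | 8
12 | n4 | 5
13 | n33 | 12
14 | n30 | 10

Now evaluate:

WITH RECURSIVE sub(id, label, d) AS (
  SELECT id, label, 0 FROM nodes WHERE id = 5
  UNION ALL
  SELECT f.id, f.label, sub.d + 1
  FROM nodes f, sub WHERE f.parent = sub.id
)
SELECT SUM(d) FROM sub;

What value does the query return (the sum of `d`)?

4

Base: id=5 (n38) at d 0.
Iteration 1: rows with parent in {5} -> n23 (id 7, d 1), n4 (id 12, d 1).
Iteration 2: rows with parent in {7,12} -> n33 (id 13, d 2).
Iteration 3: no rows with parent in {13}; recursion stops.
SUM(d) = 0 + 1 + 1 + 2 = 4.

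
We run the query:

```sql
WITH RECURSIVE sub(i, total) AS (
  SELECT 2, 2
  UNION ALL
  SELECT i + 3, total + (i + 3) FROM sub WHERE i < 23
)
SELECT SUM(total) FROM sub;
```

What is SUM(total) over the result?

Base: i=2, total=2.
Iteration 1: 2 < 23 holds -> i = 2 + 3 = 5, total = 2 + 5 = 7.
Iteration 2: 5 < 23 holds -> i = 5 + 3 = 8, total = 7 + 8 = 15.
Iteration 3: 8 < 23 holds -> i = 8 + 3 = 11, total = 15 + 11 = 26.
Iteration 4: 11 < 23 holds -> i = 11 + 3 = 14, total = 26 + 14 = 40.
Iteration 5: 14 < 23 holds -> i = 14 + 3 = 17, total = 40 + 17 = 57.
Iteration 6: 17 < 23 holds -> i = 17 + 3 = 20, total = 57 + 20 = 77.
Iteration 7: 20 < 23 holds -> i = 20 + 3 = 23, total = 77 + 23 = 100.
Iteration 8: 23 < 23 fails; recursion stops.
SUM(total) = 2 + 7 + 15 + 26 + 40 + 57 + 77 + 100 = 324.

324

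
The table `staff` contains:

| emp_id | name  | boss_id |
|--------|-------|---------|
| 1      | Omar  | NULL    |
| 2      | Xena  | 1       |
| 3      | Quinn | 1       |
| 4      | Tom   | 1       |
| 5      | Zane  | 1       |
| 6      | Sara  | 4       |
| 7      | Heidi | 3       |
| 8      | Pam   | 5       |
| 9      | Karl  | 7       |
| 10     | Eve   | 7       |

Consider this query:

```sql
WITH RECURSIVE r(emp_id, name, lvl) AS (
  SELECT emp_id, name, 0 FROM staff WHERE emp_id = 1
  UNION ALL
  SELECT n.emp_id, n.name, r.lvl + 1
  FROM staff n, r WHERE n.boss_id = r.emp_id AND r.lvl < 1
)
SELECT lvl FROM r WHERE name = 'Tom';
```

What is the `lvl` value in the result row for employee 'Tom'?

1

Base: emp_id=1 (Omar) at lvl 0.
Iteration 1: rows with boss_id in {1} -> Xena (id 2, lvl 1), Quinn (id 3, lvl 1), Tom (id 4, lvl 1), Zane (id 5, lvl 1).
Iteration 2: lvl < 1 fails for all current rows; recursion stops.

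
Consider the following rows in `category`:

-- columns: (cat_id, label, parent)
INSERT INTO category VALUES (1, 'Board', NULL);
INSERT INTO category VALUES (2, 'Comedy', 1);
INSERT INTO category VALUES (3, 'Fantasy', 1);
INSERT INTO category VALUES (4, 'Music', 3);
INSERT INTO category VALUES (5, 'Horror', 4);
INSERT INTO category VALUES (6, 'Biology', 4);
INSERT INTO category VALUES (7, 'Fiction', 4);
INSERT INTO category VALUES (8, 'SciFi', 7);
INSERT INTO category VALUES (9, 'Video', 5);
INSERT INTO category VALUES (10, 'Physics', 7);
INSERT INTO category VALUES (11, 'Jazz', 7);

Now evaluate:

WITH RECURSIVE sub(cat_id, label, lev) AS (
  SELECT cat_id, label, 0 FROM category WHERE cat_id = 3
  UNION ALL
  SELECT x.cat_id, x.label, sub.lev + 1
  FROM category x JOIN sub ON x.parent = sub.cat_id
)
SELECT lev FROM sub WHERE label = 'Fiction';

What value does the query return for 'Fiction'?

2

Base: cat_id=3 (Fantasy) at lev 0.
Iteration 1: rows with parent in {3} -> Music (id 4, lev 1).
Iteration 2: rows with parent in {4} -> Horror (id 5, lev 2), Biology (id 6, lev 2), Fiction (id 7, lev 2).
Iteration 3: rows with parent in {5,6,7} -> SciFi (id 8, lev 3), Video (id 9, lev 3), Physics (id 10, lev 3), Jazz (id 11, lev 3).
Iteration 4: no rows with parent in {8,9,10,11}; recursion stops.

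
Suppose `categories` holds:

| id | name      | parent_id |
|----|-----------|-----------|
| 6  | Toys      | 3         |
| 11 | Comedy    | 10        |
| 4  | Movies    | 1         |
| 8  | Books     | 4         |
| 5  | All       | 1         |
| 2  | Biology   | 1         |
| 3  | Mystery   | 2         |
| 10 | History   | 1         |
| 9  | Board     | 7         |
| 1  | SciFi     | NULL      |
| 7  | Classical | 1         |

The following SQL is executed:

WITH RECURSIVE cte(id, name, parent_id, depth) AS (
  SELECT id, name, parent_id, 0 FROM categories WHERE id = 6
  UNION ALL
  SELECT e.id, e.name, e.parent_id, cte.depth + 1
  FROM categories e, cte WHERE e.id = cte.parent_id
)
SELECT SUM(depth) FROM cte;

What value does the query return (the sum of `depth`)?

6

Base: id=6 (Toys), parent_id=3, depth 0.
Iteration 1: join on id=3 -> Mystery (id 3, parent_id=2, depth 1).
Iteration 2: join on id=2 -> Biology (id 2, parent_id=1, depth 2).
Iteration 3: join on id=1 -> SciFi (id 1, parent_id=NULL, depth 3).
Iteration 4: parent_id is NULL; no match; recursion stops.
SUM(depth) = 0 + 1 + 2 + 3 = 6.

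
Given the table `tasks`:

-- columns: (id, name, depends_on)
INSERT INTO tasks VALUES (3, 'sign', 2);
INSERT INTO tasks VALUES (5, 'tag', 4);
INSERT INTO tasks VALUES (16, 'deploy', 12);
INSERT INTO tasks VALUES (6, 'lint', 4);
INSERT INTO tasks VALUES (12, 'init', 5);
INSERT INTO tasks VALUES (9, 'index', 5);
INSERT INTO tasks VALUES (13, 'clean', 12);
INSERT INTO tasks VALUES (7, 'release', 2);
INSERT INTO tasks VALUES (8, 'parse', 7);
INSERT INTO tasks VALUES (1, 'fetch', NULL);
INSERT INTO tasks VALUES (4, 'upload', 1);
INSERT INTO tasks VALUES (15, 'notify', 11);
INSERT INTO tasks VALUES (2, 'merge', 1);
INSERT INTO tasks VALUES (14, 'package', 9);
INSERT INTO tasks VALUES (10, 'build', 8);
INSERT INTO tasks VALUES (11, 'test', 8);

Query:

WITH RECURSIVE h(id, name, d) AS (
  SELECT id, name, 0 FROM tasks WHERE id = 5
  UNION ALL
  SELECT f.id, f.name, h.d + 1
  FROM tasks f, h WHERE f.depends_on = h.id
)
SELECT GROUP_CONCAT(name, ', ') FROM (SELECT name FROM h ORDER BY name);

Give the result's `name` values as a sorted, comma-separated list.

Base: id=5 (tag) at d 0.
Iteration 1: rows with depends_on in {5} -> index (id 9, d 1), init (id 12, d 1).
Iteration 2: rows with depends_on in {9,12} -> clean (id 13, d 2), package (id 14, d 2), deploy (id 16, d 2).
Iteration 3: no rows with depends_on in {13,14,16}; recursion stops.

clean, deploy, index, init, package, tag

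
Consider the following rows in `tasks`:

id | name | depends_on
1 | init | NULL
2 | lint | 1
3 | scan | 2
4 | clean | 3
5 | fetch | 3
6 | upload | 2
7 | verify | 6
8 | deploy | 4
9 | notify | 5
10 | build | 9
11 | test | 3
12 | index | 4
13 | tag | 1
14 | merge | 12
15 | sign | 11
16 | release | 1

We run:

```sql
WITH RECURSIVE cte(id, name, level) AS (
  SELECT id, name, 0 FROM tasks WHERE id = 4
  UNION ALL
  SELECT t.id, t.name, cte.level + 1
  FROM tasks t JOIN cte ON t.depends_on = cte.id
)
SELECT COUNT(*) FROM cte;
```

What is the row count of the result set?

Base: id=4 (clean) at level 0.
Iteration 1: rows with depends_on in {4} -> deploy (id 8, level 1), index (id 12, level 1).
Iteration 2: rows with depends_on in {8,12} -> merge (id 14, level 2).
Iteration 3: no rows with depends_on in {14}; recursion stops.
Total rows emitted: 4.

4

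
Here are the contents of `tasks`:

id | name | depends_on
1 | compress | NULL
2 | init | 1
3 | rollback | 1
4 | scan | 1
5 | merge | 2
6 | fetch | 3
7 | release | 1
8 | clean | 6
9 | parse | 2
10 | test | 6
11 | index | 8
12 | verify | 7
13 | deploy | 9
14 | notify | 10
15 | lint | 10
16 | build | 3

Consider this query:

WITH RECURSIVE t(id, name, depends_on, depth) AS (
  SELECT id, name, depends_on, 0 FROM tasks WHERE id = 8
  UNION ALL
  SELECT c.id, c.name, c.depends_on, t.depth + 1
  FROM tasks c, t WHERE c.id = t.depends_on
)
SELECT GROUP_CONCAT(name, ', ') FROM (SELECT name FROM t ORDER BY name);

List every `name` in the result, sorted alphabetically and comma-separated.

Base: id=8 (clean), depends_on=6, depth 0.
Iteration 1: join on id=6 -> fetch (id 6, depends_on=3, depth 1).
Iteration 2: join on id=3 -> rollback (id 3, depends_on=1, depth 2).
Iteration 3: join on id=1 -> compress (id 1, depends_on=NULL, depth 3).
Iteration 4: depends_on is NULL; no match; recursion stops.

clean, compress, fetch, rollback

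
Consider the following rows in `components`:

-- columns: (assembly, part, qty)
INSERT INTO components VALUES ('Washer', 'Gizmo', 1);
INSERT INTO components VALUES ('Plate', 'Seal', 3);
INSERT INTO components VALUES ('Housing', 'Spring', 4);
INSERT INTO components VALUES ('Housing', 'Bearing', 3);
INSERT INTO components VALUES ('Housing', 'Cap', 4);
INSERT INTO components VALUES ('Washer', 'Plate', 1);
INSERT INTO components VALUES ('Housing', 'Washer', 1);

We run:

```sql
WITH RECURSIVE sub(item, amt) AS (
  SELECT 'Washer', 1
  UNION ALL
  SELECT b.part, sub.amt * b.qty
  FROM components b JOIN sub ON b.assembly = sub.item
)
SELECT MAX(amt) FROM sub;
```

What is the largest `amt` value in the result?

3

Base: (Washer, amt=1).
Iteration 1: components of {Washer} -> Gizmo = 1*1 = 1, Plate = 1*1 = 1.
Iteration 2: components of {Gizmo,Plate} -> Seal = 1*3 = 3.
Iteration 3: no further components; recursion stops.
amt values: 1, 1, 1, 3; the maximum is 3.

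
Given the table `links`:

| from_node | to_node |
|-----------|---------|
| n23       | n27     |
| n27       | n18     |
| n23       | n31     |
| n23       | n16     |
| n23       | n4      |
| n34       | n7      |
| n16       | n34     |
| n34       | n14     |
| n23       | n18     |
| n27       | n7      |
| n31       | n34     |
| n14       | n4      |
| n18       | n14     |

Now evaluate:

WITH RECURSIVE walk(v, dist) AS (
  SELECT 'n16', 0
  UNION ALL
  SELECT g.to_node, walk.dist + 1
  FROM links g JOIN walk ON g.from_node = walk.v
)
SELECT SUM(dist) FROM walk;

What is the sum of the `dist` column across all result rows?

8

Base: (n16, dist=0).
Iteration 1: edges from {n16} -> (n34, dist=1).
Iteration 2: edges from {n34} -> (n14, dist=2), (n7, dist=2).
Iteration 3: edges from {n14,n7} -> (n4, dist=3).
Iteration 4: no outgoing edges from {n4}; recursion stops.
SUM(dist) = 0 + 1 + 2 + 2 + 3 = 8.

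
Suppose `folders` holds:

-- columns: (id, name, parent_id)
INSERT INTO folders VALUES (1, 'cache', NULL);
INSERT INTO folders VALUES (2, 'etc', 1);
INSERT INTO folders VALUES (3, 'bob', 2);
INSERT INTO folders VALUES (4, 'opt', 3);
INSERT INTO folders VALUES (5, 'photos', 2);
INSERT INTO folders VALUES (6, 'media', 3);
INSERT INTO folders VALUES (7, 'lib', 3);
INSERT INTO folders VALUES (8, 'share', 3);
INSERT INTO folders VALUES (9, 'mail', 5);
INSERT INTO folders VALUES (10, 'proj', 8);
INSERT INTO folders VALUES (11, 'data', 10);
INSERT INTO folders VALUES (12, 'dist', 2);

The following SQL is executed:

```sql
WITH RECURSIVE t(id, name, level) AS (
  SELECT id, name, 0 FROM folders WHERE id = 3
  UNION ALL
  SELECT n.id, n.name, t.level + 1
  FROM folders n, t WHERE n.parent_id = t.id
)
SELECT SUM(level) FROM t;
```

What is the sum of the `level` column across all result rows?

9

Base: id=3 (bob) at level 0.
Iteration 1: rows with parent_id in {3} -> opt (id 4, level 1), media (id 6, level 1), lib (id 7, level 1), share (id 8, level 1).
Iteration 2: rows with parent_id in {4,6,7,8} -> proj (id 10, level 2).
Iteration 3: rows with parent_id in {10} -> data (id 11, level 3).
Iteration 4: no rows with parent_id in {11}; recursion stops.
SUM(level) = 0 + 1 + 1 + 1 + 1 + 2 + 3 = 9.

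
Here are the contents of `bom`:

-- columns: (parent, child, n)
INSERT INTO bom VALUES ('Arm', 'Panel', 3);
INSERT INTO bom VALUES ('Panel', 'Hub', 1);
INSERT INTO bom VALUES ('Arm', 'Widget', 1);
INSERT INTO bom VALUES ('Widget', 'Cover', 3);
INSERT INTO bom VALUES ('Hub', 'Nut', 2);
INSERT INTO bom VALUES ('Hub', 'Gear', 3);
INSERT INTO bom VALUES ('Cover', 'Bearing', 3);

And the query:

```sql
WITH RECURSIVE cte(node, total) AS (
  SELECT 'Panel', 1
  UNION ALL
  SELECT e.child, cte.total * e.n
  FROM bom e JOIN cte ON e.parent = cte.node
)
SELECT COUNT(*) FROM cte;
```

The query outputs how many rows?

Base: (Panel, total=1).
Iteration 1: components of {Panel} -> Hub = 1*1 = 1.
Iteration 2: components of {Hub} -> Gear = 1*3 = 3, Nut = 1*2 = 2.
Iteration 3: no further components; recursion stops.
Total rows emitted: 4.

4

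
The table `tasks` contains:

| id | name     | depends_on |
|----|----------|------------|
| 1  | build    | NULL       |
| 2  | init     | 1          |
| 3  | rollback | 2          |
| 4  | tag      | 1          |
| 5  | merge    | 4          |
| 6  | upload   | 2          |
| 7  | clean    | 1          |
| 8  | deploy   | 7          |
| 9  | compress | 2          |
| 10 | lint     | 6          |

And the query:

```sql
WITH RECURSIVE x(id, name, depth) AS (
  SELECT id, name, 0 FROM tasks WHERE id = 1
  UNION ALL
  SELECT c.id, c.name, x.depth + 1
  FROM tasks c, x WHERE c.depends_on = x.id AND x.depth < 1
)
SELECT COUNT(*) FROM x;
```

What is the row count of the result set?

Base: id=1 (build) at depth 0.
Iteration 1: rows with depends_on in {1} -> init (id 2, depth 1), tag (id 4, depth 1), clean (id 7, depth 1).
Iteration 2: depth < 1 fails for all current rows; recursion stops.
Total rows emitted: 4.

4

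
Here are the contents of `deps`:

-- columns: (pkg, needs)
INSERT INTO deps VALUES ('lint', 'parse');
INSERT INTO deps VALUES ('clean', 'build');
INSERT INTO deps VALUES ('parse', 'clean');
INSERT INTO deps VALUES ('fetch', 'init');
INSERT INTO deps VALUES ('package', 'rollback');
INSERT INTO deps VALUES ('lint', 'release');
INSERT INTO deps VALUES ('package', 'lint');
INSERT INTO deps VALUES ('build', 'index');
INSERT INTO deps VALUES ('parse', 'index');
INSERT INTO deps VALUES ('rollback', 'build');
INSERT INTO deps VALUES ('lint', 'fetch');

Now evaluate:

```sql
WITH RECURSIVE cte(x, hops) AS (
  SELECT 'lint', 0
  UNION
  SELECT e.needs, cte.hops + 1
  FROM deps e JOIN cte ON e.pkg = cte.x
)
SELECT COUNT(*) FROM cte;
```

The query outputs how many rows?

Base: (lint, hops=0).
Iteration 1: edges from {lint} -> (fetch, hops=1), (parse, hops=1), (release, hops=1).
Iteration 2: edges from {fetch,parse,release} -> (clean, hops=2), (index, hops=2), (init, hops=2).
Iteration 3: edges from {clean,index,init} -> (build, hops=3).
Iteration 4: edges from {build} -> (index, hops=4).
Iteration 5: no outgoing edges from {index}; recursion stops.
Total rows emitted: 9.

9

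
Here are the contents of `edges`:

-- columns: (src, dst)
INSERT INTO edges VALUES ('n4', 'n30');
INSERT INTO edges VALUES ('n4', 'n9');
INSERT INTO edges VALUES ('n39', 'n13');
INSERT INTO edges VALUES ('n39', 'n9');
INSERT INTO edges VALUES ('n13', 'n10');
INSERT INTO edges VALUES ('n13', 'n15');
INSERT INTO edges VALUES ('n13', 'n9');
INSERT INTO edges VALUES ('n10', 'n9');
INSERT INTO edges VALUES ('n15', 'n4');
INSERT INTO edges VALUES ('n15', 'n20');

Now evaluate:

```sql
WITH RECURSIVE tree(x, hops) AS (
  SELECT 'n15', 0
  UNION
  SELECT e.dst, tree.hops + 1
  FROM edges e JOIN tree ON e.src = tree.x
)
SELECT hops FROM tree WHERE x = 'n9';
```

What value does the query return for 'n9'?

2

Base: (n15, hops=0).
Iteration 1: edges from {n15} -> (n20, hops=1), (n4, hops=1).
Iteration 2: edges from {n20,n4} -> (n30, hops=2), (n9, hops=2).
Iteration 3: no outgoing edges from {n30,n9}; recursion stops.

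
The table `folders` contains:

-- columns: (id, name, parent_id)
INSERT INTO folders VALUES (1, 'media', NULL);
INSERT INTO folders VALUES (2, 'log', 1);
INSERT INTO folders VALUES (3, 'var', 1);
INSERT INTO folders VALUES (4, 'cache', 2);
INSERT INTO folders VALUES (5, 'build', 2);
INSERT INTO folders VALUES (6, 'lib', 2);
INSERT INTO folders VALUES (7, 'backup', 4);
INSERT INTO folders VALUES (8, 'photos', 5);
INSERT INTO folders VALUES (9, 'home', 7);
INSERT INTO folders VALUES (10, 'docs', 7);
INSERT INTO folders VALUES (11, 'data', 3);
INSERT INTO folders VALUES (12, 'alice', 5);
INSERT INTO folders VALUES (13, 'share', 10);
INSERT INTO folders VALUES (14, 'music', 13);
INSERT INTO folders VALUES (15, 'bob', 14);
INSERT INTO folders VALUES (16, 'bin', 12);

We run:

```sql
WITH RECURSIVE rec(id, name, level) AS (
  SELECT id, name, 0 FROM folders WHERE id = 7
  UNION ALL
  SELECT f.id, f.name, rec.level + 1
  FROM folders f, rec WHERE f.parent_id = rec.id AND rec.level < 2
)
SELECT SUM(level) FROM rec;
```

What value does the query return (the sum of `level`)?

4

Base: id=7 (backup) at level 0.
Iteration 1: rows with parent_id in {7} -> home (id 9, level 1), docs (id 10, level 1).
Iteration 2: rows with parent_id in {9,10} -> share (id 13, level 2).
Iteration 3: level < 2 fails for all current rows; recursion stops.
SUM(level) = 0 + 1 + 1 + 2 = 4.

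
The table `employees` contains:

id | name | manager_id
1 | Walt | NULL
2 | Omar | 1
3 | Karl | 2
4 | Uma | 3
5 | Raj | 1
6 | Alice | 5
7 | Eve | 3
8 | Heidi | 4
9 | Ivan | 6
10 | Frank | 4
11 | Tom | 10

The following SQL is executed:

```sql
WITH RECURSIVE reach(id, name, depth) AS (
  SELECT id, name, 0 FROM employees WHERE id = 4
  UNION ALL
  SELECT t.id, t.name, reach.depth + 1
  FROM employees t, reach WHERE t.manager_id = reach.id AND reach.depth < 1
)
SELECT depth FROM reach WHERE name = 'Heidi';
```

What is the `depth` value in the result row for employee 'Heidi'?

Base: id=4 (Uma) at depth 0.
Iteration 1: rows with manager_id in {4} -> Heidi (id 8, depth 1), Frank (id 10, depth 1).
Iteration 2: depth < 1 fails for all current rows; recursion stops.

1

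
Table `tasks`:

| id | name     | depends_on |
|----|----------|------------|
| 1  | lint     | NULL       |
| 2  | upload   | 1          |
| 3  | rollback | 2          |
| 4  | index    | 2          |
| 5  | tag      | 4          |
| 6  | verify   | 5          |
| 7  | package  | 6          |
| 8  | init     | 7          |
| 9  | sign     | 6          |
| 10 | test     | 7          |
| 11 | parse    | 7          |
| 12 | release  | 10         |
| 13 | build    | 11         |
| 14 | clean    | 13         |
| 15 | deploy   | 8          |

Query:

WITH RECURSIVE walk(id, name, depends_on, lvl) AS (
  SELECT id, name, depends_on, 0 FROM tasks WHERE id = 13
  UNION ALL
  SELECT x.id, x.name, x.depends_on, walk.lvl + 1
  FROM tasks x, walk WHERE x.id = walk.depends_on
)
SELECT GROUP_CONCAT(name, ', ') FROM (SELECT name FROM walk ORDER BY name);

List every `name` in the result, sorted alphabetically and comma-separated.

Base: id=13 (build), depends_on=11, lvl 0.
Iteration 1: join on id=11 -> parse (id 11, depends_on=7, lvl 1).
Iteration 2: join on id=7 -> package (id 7, depends_on=6, lvl 2).
Iteration 3: join on id=6 -> verify (id 6, depends_on=5, lvl 3).
Iteration 4: join on id=5 -> tag (id 5, depends_on=4, lvl 4).
Iteration 5: join on id=4 -> index (id 4, depends_on=2, lvl 5).
Iteration 6: join on id=2 -> upload (id 2, depends_on=1, lvl 6).
Iteration 7: join on id=1 -> lint (id 1, depends_on=NULL, lvl 7).
Iteration 8: depends_on is NULL; no match; recursion stops.

build, index, lint, package, parse, tag, upload, verify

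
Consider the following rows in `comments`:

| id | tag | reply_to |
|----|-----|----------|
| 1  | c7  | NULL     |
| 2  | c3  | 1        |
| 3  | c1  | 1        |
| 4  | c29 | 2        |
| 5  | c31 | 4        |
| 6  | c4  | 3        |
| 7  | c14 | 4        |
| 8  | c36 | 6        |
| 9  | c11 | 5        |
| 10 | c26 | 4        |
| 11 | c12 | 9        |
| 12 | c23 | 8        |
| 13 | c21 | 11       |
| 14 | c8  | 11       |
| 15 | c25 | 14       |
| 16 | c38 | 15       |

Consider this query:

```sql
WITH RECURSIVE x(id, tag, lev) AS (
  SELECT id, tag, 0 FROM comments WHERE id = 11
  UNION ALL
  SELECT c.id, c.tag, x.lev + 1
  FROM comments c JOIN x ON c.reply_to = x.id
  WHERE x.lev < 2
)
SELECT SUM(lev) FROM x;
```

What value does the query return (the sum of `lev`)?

4

Base: id=11 (c12) at lev 0.
Iteration 1: rows with reply_to in {11} -> c21 (id 13, lev 1), c8 (id 14, lev 1).
Iteration 2: rows with reply_to in {13,14} -> c25 (id 15, lev 2).
Iteration 3: lev < 2 fails for all current rows; recursion stops.
SUM(lev) = 0 + 1 + 1 + 2 = 4.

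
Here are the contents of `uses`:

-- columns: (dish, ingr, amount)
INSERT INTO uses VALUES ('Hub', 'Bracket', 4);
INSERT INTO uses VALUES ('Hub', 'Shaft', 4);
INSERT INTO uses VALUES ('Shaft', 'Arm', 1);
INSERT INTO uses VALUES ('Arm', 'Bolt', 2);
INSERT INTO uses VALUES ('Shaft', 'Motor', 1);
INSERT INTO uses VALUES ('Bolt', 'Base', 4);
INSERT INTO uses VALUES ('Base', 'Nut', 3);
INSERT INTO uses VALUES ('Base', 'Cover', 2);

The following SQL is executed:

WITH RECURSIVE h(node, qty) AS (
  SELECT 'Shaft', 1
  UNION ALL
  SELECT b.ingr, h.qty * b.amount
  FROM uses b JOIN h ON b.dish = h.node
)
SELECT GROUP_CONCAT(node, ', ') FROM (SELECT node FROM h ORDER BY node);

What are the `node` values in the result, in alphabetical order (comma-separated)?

Base: (Shaft, qty=1).
Iteration 1: components of {Shaft} -> Arm = 1*1 = 1, Motor = 1*1 = 1.
Iteration 2: components of {Arm,Motor} -> Bolt = 1*2 = 2.
Iteration 3: components of {Bolt} -> Base = 2*4 = 8.
Iteration 4: components of {Base} -> Cover = 8*2 = 16, Nut = 8*3 = 24.
Iteration 5: no further components; recursion stops.

Arm, Base, Bolt, Cover, Motor, Nut, Shaft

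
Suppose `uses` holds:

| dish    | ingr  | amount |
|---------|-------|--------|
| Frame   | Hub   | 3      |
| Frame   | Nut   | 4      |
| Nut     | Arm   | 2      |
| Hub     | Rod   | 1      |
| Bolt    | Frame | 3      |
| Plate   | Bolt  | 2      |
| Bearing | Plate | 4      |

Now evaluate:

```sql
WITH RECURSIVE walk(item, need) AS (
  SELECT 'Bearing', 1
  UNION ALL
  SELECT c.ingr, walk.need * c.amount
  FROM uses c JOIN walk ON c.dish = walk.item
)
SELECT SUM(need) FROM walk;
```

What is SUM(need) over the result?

Base: (Bearing, need=1).
Iteration 1: components of {Bearing} -> Plate = 1*4 = 4.
Iteration 2: components of {Plate} -> Bolt = 4*2 = 8.
Iteration 3: components of {Bolt} -> Frame = 8*3 = 24.
Iteration 4: components of {Frame} -> Hub = 24*3 = 72, Nut = 24*4 = 96.
Iteration 5: components of {Hub,Nut} -> Arm = 96*2 = 192, Rod = 72*1 = 72.
Iteration 6: no further components; recursion stops.
SUM(need) = 1 + 4 + 8 + 24 + 72 + 96 + 72 + 192 = 469.

469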